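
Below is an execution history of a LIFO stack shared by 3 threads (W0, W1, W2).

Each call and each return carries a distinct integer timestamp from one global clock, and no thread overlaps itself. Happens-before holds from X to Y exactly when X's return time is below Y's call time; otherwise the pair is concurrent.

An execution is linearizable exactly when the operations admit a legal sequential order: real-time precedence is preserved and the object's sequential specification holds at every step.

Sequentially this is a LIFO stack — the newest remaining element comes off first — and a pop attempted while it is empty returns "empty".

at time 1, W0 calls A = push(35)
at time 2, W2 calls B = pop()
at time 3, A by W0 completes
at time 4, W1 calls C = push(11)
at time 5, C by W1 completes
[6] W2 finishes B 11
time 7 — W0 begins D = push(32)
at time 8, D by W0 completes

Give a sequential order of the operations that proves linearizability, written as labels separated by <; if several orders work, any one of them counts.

A < C < B < D

1. A push(35), leaving stack <35>
2. C push(11), leaving stack <35,11>
3. B pop() → 11, leaving stack <35>
4. D push(32), leaving stack <35,32>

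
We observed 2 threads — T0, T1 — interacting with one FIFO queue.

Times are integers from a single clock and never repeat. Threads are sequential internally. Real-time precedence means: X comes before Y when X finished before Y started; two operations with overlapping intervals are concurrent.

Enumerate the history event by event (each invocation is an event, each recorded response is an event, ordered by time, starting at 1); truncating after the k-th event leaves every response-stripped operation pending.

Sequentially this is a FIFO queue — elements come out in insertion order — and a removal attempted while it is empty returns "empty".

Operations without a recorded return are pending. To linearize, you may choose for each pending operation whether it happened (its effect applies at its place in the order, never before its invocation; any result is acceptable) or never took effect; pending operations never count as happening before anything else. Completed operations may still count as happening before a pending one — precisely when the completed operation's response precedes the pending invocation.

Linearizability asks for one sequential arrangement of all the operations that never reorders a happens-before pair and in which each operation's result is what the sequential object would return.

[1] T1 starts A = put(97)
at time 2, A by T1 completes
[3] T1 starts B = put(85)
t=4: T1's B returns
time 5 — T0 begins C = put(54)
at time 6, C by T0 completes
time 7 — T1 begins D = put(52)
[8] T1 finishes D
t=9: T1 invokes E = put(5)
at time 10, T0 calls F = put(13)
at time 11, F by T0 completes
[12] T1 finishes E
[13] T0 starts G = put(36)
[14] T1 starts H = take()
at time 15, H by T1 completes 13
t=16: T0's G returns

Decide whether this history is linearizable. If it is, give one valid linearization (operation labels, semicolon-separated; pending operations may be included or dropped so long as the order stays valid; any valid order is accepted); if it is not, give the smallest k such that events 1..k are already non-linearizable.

through event 14 a valid linearization exists; event 15 (H responding at time 15) ends that
real-time-consistent orders of the 7 completed operations: 2 — all fail the FIFO queue replay
completion choices over the 1 pending operation (G) were checked; none helps
sample order A, B, C, D, E, F, H (pending dropped) stalls at step 7 — H take() → 13 has no legal effect
sample order A, B, C, D, F, E, H (pending dropped) stalls at step 7 — H take() → 13 has no legal effect

not linearizable — minimal violating prefix: 15 events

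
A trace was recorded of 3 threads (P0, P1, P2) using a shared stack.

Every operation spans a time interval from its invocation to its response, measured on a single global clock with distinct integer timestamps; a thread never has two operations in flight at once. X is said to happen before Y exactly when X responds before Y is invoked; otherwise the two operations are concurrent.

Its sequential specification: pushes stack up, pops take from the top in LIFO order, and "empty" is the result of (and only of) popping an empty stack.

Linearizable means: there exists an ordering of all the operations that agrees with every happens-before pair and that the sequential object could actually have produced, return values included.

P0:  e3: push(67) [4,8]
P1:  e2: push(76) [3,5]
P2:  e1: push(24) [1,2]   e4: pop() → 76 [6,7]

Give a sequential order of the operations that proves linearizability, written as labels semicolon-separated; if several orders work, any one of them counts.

e1; e2; e4; e3

after step 1 (e1 push(24)): stack <24>
after step 2 (e2 push(76)): stack <24,76>
after step 3 (e4 pop() → 76): stack <24>
after step 4 (e3 push(67)): stack <24,67>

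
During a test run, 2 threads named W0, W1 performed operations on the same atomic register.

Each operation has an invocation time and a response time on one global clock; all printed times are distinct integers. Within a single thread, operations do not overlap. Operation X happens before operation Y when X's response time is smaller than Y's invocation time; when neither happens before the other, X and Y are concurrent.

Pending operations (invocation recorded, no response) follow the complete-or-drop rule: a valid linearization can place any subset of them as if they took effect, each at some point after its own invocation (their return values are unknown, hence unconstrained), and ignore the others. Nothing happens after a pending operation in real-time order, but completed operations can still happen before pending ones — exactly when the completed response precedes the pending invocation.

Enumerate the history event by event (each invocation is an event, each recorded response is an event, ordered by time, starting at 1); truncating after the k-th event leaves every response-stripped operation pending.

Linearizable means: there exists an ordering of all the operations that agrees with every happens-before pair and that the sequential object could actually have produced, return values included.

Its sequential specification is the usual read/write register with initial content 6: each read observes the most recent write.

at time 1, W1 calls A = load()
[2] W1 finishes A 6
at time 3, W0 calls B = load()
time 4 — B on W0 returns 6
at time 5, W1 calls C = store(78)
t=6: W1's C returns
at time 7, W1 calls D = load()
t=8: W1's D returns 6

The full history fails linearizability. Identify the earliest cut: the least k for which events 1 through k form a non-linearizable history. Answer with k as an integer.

8

a valid linearization of events 1..7 exists, for instance A, B, C:
1. A load() → 6, leaving value 6
2. B load() → 6, leaving value 6
3. C store(78), leaving value 78
adding event 8 (D responds at 8) leaves no legal real-time order
one such order, A, B, C, D, breaks at step 4 where D load() → 6 is illegal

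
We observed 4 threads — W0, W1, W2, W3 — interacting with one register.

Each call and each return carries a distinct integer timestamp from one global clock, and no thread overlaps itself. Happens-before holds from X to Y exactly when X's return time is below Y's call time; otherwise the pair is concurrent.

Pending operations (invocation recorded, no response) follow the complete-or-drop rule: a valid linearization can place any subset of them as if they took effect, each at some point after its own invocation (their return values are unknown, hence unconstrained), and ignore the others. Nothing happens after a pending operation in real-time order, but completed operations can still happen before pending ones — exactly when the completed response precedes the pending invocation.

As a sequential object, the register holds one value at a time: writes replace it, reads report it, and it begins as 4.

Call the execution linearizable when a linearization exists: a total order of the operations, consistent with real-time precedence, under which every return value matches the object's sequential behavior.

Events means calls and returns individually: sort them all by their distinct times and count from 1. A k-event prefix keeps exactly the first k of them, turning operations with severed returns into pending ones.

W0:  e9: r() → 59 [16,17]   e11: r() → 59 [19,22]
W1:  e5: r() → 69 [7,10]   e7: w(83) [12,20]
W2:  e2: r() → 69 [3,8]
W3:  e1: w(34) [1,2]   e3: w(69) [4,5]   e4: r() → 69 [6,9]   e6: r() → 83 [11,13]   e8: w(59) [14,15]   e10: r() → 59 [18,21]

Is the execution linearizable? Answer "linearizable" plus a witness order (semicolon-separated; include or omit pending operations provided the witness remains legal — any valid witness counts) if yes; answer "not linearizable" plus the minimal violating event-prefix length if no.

linearizable — witness: e1; e3; e2; e4; e5; e7; e6; e8; e9; e10; e11

step 1: e1 w(34) — value 34
step 2: e3 w(69) — value 69
step 3: e2 r() → 69 — value 69
step 4: e4 r() → 69 — value 69
step 5: e5 r() → 69 — value 69
step 6: e7 w(83) — value 83
step 7: e6 r() → 83 — value 83
step 8: e8 w(59) — value 59
step 9: e9 r() → 59 — value 59
step 10: e10 r() → 59 — value 59
step 11: e11 r() → 59 — value 59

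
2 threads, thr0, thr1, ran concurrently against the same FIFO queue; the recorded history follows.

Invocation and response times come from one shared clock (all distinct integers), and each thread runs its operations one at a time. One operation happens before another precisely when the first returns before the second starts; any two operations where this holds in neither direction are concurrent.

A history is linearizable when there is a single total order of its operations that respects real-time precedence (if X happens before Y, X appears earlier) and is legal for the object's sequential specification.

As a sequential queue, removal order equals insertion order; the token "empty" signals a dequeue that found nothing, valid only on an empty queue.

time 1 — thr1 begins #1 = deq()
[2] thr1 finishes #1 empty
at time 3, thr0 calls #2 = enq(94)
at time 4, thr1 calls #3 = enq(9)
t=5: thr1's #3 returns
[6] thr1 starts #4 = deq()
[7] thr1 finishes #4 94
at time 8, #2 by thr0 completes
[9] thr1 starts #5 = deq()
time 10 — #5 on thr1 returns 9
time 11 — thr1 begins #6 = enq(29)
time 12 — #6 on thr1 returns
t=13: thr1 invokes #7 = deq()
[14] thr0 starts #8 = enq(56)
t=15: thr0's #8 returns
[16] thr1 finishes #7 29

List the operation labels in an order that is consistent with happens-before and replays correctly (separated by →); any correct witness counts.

after step 1 (#1 deq() → empty): queue <>
after step 2 (#2 enq(94)): queue <94>
after step 3 (#3 enq(9)): queue <94,9>
after step 4 (#4 deq() → 94): queue <9>
after step 5 (#5 deq() → 9): queue <>
after step 6 (#6 enq(29)): queue <29>
after step 7 (#7 deq() → 29): queue <>
after step 8 (#8 enq(56)): queue <56>

#1 → #2 → #3 → #4 → #5 → #6 → #7 → #8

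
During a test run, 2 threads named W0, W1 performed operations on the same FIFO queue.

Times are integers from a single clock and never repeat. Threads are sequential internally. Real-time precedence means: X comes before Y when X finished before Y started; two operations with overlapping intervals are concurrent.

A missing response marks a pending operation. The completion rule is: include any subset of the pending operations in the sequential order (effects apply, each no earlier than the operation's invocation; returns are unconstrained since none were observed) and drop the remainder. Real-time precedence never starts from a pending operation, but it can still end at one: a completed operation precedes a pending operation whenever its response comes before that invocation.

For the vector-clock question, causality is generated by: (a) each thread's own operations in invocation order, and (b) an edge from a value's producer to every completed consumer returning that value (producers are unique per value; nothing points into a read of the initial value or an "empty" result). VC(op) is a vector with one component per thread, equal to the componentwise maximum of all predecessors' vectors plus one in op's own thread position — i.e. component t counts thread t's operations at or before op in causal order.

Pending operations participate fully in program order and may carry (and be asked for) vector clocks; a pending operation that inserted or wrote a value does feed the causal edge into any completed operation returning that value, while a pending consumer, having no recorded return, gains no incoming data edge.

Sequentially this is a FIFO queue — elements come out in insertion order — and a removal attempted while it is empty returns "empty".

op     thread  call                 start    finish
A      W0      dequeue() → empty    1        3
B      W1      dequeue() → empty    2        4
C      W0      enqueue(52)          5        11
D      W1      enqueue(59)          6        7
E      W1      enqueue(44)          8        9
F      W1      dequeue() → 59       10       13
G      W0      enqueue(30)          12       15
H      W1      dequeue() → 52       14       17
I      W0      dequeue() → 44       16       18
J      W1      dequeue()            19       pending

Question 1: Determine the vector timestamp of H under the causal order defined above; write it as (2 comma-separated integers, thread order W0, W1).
Answer: (2, 5)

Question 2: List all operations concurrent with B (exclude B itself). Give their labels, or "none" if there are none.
Answer: A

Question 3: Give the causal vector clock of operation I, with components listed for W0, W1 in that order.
Answer: (4, 3)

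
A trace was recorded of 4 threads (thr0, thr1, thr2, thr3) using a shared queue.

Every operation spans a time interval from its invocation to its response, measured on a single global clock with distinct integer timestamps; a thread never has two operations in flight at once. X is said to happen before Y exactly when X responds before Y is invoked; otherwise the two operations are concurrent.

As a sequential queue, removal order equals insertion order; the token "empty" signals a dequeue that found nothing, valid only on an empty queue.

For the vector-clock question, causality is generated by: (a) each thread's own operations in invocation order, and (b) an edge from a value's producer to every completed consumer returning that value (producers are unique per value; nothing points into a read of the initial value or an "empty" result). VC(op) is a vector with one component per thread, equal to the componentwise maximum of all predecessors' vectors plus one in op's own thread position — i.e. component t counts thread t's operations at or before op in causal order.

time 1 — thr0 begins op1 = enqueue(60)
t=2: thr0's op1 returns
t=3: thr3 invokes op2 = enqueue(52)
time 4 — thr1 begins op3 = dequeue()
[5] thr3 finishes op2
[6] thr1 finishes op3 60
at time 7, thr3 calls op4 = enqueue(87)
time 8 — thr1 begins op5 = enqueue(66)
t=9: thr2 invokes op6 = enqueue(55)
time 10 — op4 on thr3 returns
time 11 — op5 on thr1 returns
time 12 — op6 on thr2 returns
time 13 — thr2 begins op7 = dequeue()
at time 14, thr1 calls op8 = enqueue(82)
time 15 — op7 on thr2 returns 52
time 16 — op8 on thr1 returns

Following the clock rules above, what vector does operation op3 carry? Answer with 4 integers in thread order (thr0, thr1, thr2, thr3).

op2 (invocation 3): nothing precedes it; thr3's component alone gives (0, 0, 0, 1)
op6 (invocation 9): nothing precedes it; thr2's component alone gives (0, 0, 1, 0)
op1 (invocation 1): nothing precedes it; thr0's component alone gives (1, 0, 0, 0)
invoked at 7, op4 merges VC(op2)=(0, 0, 0, 1) and bumps thr3's slot → (0, 0, 0, 2)
invoked at 4, op3 merges VC(op1)=(1, 0, 0, 0) and bumps thr1's slot → (1, 1, 0, 0)
invoked at 13, op7 merges VC(op2)=(0, 0, 0, 1), VC(op6)=(0, 0, 1, 0) and bumps thr2's slot → (0, 0, 2, 1)
invoked at 8, op5 merges VC(op3)=(1, 1, 0, 0) and bumps thr1's slot → (1, 2, 0, 0)
invoked at 14, op8 merges VC(op5)=(1, 2, 0, 0) and bumps thr1's slot → (1, 3, 0, 0)
target: VC(op3) = (1, 1, 0, 0)

(1, 1, 0, 0)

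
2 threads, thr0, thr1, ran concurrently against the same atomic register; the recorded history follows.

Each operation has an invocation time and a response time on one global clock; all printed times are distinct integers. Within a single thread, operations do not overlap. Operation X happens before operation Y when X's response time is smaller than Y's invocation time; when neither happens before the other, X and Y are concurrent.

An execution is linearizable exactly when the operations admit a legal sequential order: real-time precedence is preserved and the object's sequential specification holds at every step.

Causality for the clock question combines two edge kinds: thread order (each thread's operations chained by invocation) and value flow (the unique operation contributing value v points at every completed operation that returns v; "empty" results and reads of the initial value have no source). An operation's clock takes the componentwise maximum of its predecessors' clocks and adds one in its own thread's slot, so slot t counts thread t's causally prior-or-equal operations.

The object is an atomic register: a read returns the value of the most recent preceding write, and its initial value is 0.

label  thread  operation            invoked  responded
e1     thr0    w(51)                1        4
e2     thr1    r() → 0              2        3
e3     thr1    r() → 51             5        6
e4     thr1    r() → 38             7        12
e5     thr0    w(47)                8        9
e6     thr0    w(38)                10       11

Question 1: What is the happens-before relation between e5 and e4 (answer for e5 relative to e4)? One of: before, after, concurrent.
concurrent

e5 spans [8,9], e4 spans [7,12]
the intervals overlap in both directions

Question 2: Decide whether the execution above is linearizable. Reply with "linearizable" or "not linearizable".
linearizable

one valid linearization: e2, e1, e3, e5, e6, e4
step 1: e2 r() → 0 — value 0
step 2: e1 w(51) — value 51
step 3: e3 r() → 51 — value 51
step 4: e5 w(47) — value 47
step 5: e6 w(38) — value 38
step 6: e4 r() → 38 — value 38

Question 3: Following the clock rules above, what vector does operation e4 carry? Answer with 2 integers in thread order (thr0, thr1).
(3, 3)

VC(e2, invoked at 2): no causal predecessors; +1 on thr1 → (0, 1)
VC(e1, invoked at 1): no causal predecessors; +1 on thr0 → (1, 0)
from VC(e1)=(1, 0), e5 (invoked 8) maxes components and bumps thr0 → (2, 0)
from VC(e1)=(1, 0), VC(e2)=(0, 1), e3 (invoked 5) maxes components and bumps thr1 → (1, 2)
from VC(e5)=(2, 0), e6 (invoked 10) maxes components and bumps thr0 → (3, 0)
from VC(e3)=(1, 2), VC(e6)=(3, 0), e4 (invoked 7) maxes components and bumps thr1 → (3, 3)
target: VC(e4) = (3, 3)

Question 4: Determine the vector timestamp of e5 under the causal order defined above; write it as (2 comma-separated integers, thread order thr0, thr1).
(2, 0)

e2 (invocation 2): nothing precedes it; thr1's component alone gives (0, 1)
e1 (invocation 1): nothing precedes it; thr0's component alone gives (1, 0)
e5 (invocation 8): componentwise max over VC(e1)=(1, 0), +1 at thr0, giving (2, 0)
e3 (invocation 5): componentwise max over VC(e1)=(1, 0), VC(e2)=(0, 1), +1 at thr1, giving (1, 2)
e6 (invocation 10): componentwise max over VC(e5)=(2, 0), +1 at thr0, giving (3, 0)
e4 (invocation 7): componentwise max over VC(e3)=(1, 2), VC(e6)=(3, 0), +1 at thr1, giving (3, 3)
target: VC(e5) = (2, 0)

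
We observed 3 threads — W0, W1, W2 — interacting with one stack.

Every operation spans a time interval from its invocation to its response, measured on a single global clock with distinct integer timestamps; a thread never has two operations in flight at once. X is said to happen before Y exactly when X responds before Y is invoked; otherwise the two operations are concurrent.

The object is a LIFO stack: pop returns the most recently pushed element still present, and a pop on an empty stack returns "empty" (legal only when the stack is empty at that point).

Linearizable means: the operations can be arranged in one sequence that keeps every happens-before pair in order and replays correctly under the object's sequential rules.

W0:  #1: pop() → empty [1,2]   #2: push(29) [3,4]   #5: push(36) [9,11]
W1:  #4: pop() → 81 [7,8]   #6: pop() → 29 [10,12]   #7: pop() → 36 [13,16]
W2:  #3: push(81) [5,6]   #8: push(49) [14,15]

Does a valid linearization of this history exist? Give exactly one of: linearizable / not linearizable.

linearizable

witness order: #1, #2, #3, #4, #6, #5, #7, #8
after step 1 (#1 pop() → empty): stack <>
after step 2 (#2 push(29)): stack <29>
after step 3 (#3 push(81)): stack <29,81>
after step 4 (#4 pop() → 81): stack <29>
after step 5 (#6 pop() → 29): stack <>
after step 6 (#5 push(36)): stack <36>
after step 7 (#7 pop() → 36): stack <>
after step 8 (#8 push(49)): stack <49>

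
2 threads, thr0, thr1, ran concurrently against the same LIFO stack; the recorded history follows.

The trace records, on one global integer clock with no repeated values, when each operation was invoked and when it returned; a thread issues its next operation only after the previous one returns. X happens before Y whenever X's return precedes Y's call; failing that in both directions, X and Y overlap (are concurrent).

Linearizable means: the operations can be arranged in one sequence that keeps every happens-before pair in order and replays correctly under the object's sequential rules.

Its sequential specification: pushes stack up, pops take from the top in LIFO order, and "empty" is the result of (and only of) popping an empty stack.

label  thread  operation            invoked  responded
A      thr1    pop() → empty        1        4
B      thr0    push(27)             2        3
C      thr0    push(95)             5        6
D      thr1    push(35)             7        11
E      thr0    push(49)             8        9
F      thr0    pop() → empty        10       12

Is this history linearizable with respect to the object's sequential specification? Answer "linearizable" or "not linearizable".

not linearizable

events 1..11 are fine; event 12 — the response of F at time 12 — makes the prefix non-linearizable
checked exhaustively: 6 real-time-consistent orders of 6 completed operations, zero legal LIFO stack replays
sample order A, B, C, D, E, F stalls at step 6 — F pop() → empty has no legal effect
sample order A, B, C, E, D, F stalls at step 6 — F pop() → empty has no legal effect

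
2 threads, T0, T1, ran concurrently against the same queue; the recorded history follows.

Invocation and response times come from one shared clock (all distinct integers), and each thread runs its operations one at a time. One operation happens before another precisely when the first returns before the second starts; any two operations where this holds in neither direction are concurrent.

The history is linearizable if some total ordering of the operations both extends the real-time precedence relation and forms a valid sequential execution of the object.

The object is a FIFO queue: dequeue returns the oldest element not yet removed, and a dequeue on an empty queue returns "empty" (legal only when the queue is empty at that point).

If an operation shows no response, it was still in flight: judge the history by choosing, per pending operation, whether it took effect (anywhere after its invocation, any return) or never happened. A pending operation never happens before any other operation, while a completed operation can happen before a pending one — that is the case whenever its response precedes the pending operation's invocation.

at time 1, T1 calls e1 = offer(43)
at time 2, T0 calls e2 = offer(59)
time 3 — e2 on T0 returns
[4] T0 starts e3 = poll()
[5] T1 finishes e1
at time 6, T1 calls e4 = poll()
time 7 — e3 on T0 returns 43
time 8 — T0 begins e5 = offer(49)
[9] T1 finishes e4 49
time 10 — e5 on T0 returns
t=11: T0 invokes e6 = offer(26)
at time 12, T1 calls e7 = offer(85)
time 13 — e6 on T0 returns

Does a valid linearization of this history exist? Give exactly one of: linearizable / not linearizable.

not linearizable

through event 8 a valid linearization exists; event 9 (e4 responding at time 9) ends that
no legal order exists: 5 real-time-consistent candidates over 4 completed queue operations, all rejected
completion choices over the 1 pending operation (e5) were checked; none helps
sample order e1, e2, e3, e4 (pending dropped) stalls at step 4 — e4 poll() → 49 has no legal effect
sample order e1, e2, e4, e3 (pending dropped) stalls at step 3 — e4 poll() → 49 has no legal effect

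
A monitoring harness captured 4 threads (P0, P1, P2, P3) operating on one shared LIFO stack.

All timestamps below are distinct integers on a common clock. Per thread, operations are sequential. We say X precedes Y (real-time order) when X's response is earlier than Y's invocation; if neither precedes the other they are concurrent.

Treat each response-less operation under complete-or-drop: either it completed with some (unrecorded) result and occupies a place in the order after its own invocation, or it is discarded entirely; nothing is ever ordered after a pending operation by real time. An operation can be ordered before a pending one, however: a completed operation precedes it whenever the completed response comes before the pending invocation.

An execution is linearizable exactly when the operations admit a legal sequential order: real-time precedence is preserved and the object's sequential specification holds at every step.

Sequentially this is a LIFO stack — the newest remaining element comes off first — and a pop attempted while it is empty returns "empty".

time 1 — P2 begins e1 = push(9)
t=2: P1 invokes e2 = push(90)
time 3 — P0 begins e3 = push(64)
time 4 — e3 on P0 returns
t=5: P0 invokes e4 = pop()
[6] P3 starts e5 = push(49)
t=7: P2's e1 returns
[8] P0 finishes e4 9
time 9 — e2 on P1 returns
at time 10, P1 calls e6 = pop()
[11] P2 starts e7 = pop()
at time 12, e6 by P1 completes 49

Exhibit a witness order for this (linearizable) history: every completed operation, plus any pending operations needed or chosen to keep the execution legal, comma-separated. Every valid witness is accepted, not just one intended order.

e2, e3, e1, e4, e5, e6

step 1: e2 push(90) — stack <90>
step 2: e3 push(64) — stack <90,64>
step 3: e1 push(9) — stack <90,64,9>
step 4: e4 pop() → 9 — stack <90,64>
step 5: e5 push(49) (pending, included) — stack <90,64,49>
step 6: e6 pop() → 49 — stack <90,64>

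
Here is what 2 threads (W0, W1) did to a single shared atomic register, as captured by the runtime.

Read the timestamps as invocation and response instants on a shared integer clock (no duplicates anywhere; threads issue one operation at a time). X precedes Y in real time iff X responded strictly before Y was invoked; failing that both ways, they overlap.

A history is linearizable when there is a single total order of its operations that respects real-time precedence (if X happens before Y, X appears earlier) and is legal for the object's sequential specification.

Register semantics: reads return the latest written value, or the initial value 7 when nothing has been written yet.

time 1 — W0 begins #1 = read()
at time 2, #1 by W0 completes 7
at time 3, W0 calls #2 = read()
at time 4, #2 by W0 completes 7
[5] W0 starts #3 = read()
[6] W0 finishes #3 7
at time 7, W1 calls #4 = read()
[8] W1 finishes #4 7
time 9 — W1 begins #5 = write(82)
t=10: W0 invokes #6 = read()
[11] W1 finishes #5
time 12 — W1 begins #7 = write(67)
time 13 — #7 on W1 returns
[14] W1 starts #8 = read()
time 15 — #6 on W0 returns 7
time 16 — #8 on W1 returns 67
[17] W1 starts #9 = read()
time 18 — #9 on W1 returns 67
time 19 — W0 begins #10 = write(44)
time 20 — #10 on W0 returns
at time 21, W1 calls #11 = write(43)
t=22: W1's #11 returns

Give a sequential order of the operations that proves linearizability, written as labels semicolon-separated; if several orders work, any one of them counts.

after step 1 (#1 read() → 7): value 7
after step 2 (#2 read() → 7): value 7
after step 3 (#3 read() → 7): value 7
after step 4 (#4 read() → 7): value 7
after step 5 (#6 read() → 7): value 7
after step 6 (#5 write(82)): value 82
after step 7 (#7 write(67)): value 67
after step 8 (#8 read() → 67): value 67
after step 9 (#9 read() → 67): value 67
after step 10 (#10 write(44)): value 44
after step 11 (#11 write(43)): value 43

#1; #2; #3; #4; #6; #5; #7; #8; #9; #10; #11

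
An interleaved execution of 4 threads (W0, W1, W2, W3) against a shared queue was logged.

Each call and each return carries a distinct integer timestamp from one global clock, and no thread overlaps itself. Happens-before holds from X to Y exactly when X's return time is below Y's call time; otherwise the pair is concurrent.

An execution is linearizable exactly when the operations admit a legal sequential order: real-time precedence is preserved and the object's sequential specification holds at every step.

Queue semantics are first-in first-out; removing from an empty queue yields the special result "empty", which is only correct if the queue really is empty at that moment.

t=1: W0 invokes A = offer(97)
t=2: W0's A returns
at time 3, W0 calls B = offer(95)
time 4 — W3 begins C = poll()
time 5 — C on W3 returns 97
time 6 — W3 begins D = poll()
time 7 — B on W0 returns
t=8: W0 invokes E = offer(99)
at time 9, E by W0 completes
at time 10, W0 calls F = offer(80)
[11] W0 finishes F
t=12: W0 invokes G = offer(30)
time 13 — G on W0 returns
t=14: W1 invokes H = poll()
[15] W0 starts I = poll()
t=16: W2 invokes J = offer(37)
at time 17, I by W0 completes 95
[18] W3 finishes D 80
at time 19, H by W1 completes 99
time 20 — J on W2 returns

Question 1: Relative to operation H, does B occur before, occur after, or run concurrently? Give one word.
B spans [3,7], H spans [14,19]
resp(B)=7 < inv(H)=14

before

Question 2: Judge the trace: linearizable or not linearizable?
witness order: A, B, C, E, F, G, I, H, D, J
1. A offer(97), leaving queue <97>
2. B offer(95), leaving queue <97,95>
3. C poll() → 97, leaving queue <95>
4. E offer(99), leaving queue <95,99>
5. F offer(80), leaving queue <95,99,80>
6. G offer(30), leaving queue <95,99,80,30>
7. I poll() → 95, leaving queue <99,80,30>
8. H poll() → 99, leaving queue <80,30>
9. D poll() → 80, leaving queue <30>
10. J offer(37), leaving queue <30,37>

linearizable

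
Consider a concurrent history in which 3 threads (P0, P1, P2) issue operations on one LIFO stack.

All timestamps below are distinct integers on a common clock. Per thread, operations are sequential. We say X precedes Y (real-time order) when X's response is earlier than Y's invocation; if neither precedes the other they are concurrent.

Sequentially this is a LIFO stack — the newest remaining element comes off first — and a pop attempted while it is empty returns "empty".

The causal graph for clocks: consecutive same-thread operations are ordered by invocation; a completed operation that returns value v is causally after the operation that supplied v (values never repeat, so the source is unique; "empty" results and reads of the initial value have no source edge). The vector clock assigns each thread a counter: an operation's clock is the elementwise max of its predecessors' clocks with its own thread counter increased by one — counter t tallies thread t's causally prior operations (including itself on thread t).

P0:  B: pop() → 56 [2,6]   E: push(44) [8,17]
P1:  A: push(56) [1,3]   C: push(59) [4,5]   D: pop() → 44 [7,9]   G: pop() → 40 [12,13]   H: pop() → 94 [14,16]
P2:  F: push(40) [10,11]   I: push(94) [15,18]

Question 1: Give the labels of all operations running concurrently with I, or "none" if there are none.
Answer: E, H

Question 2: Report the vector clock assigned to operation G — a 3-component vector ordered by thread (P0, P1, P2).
Answer: (2, 4, 1)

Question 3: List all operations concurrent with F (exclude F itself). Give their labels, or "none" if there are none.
Answer: E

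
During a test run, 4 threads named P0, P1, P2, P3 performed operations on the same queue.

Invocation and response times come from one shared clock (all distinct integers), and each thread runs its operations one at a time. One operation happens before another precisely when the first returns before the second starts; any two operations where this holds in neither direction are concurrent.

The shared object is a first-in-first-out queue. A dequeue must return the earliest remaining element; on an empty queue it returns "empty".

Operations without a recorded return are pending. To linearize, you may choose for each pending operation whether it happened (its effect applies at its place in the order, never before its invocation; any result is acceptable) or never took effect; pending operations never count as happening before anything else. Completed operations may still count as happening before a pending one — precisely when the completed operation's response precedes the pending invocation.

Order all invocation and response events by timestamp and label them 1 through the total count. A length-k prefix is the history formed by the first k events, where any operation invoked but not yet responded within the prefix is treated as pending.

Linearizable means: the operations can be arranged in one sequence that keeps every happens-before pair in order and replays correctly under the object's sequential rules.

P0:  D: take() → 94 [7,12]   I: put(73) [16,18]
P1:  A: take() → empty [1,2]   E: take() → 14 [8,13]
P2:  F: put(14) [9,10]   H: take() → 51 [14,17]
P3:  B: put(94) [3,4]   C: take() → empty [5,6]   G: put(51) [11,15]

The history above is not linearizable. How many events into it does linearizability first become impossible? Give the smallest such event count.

6

events 1..5 are linearizable, e.g. via A, B:
step 1: A take() → empty — queue <>
step 2: B put(94) — queue <94>
adding event 6 (C responds at 6) leaves no legal real-time order
take A, B, C: step 3 already fails, because C take() → empty cannot occur there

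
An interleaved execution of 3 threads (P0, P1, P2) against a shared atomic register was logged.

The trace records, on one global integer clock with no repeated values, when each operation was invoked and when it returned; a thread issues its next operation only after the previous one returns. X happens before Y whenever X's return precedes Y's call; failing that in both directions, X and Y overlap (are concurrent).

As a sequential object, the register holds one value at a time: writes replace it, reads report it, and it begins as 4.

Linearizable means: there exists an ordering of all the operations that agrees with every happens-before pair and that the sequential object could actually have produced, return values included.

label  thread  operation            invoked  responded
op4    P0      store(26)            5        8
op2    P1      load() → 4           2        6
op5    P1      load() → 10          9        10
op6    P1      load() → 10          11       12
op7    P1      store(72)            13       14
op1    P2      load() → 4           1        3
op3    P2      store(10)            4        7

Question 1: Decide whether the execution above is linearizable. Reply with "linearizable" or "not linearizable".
witness order: op1, op2, op4, op3, op5, op6, op7
after step 1 (op1 load() → 4): value 4
after step 2 (op2 load() → 4): value 4
after step 3 (op4 store(26)): value 26
after step 4 (op3 store(10)): value 10
after step 5 (op5 load() → 10): value 10
after step 6 (op6 load() → 10): value 10
after step 7 (op7 store(72)): value 72

linearizable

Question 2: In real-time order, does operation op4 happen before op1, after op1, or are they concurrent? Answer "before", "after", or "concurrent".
Answer: after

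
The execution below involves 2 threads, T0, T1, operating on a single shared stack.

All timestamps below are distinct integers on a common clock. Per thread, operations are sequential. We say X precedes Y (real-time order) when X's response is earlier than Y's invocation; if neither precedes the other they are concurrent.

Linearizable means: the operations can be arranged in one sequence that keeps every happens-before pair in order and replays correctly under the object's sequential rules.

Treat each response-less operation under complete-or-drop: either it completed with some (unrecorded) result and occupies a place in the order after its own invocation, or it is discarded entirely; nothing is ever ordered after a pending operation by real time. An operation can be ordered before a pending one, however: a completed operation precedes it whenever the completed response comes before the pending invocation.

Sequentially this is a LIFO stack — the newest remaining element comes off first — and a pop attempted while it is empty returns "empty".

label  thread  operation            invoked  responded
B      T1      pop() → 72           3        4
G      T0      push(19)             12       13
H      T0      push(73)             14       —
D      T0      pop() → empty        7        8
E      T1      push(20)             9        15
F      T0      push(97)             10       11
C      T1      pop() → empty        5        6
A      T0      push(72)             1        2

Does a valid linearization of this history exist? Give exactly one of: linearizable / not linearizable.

a witness: A, B, C, D, E, F, G
step 1: A push(72) — stack <72>
step 2: B pop() → 72 — stack <>
step 3: C pop() → empty — stack <>
step 4: D pop() → empty — stack <>
step 5: E push(20) — stack <20>
step 6: F push(97) — stack <20,97>
step 7: G push(19) — stack <20,97,19>

linearizable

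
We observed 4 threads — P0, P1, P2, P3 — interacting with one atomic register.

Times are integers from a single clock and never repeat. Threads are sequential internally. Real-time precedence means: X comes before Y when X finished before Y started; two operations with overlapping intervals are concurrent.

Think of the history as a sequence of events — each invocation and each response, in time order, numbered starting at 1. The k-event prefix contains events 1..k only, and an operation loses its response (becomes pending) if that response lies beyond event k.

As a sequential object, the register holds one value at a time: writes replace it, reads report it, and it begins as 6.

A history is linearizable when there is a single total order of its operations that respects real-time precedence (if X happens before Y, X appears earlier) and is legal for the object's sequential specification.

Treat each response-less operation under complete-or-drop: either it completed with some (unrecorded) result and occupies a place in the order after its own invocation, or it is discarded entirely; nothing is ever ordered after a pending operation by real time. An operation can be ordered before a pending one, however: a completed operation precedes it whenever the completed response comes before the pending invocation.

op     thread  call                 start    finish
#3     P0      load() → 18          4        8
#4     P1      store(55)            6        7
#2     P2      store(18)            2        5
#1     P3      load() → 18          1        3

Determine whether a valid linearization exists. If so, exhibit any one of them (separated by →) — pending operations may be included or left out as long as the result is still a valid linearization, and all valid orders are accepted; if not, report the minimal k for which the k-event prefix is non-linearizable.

linearizable — witness: #2 → #1 → #3 → #4

step 1: #2 store(18) — value 18
step 2: #1 load() → 18 — value 18
step 3: #3 load() → 18 — value 18
step 4: #4 store(55) — value 55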